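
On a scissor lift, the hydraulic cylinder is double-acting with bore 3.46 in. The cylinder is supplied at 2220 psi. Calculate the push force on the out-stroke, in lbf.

Cap-side area A_cap = π/4 × (3.46 in)² = 9.402 in^2
F = P × A_cap = 2220 psi × A_cap

F ≈ 20900 lbf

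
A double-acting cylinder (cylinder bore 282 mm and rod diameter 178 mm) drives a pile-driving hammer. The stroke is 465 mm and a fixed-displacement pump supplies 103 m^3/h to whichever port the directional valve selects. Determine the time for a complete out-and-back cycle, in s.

Cap-side area A_cap = π/4 × (282 mm)² = 62460 mm^2
Rod-side annular area A_ann = π/4 × (282² − 178²) = 37570 mm^2
t_ext = A_cap·L/Q = 1.015 s
t_ret = A_ann·L/Q = 0.6107 s
t_cycle = t_ext + t_ret

t ≈ 1.63 s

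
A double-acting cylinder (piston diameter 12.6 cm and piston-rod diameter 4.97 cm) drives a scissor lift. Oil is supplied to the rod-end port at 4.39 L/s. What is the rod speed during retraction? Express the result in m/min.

Rod-side annular area A_ann = π/4 × (12.6² − 4.97²) = 105.3 cm^2
Flow into the rod-end port fills the annular volume.
v = Q / A

v ≈ 25.0 m/min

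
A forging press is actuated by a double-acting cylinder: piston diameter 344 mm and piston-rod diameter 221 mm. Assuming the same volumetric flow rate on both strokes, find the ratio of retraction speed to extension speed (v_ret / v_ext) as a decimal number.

Cap-side area A_cap = π/4 × (344 mm)² = 92940 mm^2
Rod-side annular area A_ann = π/4 × (344² − 221²) = 54580 mm^2
For equal Q, v ∝ 1/A, so v_ret/v_ext = A_cap/A_ann.

v_ret/v_ext ≈ 1.70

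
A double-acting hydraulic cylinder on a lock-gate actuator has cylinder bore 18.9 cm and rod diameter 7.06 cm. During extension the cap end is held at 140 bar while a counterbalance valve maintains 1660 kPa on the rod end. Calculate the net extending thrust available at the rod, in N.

F ≈ 3.53e5 N

Cap-side area A_cap = π/4 × (18.9 cm)² = 280.6 cm^2
Rod-side annular area A_ann = π/4 × (18.9² − 7.06²) = 241.4 cm^2
Net thrust = P_cap·A_cap − P_rod·A_ann = 3.928e5 N − 40070 N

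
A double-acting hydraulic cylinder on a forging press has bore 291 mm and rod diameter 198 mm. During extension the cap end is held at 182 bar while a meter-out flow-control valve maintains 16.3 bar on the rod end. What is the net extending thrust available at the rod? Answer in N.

Cap-side area A_cap = π/4 × (291 mm)² = 66510 mm^2
Rod-side annular area A_ann = π/4 × (291² − 198²) = 35720 mm^2
Net thrust = P_cap·A_cap − P_rod·A_ann = 1.210e6 N − 58220 N

F ≈ 1.15e6 N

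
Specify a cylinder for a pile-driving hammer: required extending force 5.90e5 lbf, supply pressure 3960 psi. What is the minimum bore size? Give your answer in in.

D ≈ 13.8 in

Extension force acts on the full piston face: F = P × (π/4)D².
D = √(4F / (πP)) = √(4 × 5.90e5 lbf / (π × 3960 psi))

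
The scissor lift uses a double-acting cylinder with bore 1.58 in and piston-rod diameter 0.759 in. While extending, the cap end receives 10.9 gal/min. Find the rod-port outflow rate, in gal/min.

Q_out ≈ 8.38 gal/min

Cap-side area A_cap = π/4 × (1.58 in)² = 1.961 in^2
Rod-side annular area A_ann = π/4 × (1.58² − 0.759²) = 1.508 in^2
Piston speed v = Q_in/A_cap; rod-end outflow Q_out = v × A_ann = Q_in × A_ann/A_cap.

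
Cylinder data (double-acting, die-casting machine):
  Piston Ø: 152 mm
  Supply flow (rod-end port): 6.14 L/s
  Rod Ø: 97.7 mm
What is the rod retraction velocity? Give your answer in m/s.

v ≈ 0.577 m/s

Rod-side annular area A_ann = π/4 × (152² − 97.7²) = 10650 mm^2
Flow into the rod-end port fills the annular volume.
v = Q / A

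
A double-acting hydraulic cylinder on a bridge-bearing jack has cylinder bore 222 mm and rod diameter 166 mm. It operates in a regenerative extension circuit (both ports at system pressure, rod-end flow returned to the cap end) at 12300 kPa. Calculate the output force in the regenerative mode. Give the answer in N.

With equal pressure on both faces, forces on the annular region cancel; the net push is pressure × rod cross-section.
Rod cross-section A_rod = π/4 × (166 mm)² = 21640 mm^2
F = P × A_rod

F ≈ 2.66e5 N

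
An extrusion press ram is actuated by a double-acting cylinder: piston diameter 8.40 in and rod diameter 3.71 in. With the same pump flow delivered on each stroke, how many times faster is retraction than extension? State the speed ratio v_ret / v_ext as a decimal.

v_ret/v_ext ≈ 1.24

Cap-side area A_cap = π/4 × (8.40 in)² = 55.42 in^2
Rod-side annular area A_ann = π/4 × (8.40² − 3.71²) = 44.61 in^2
For equal Q, v ∝ 1/A, so v_ret/v_ext = A_cap/A_ann.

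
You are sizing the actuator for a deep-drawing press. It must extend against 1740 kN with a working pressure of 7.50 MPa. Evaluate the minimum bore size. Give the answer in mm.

Extension force acts on the full piston face: F = P × (π/4)D².
D = √(4F / (πP)) = √(4 × 1740 kN / (π × 7.50 MPa))

D ≈ 543 mm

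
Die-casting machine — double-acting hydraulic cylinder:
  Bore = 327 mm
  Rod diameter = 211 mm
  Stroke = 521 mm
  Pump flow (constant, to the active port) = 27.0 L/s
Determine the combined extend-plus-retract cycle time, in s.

t ≈ 2.57 s

Cap-side area A_cap = π/4 × (327 mm)² = 83980 mm^2
Rod-side annular area A_ann = π/4 × (327² − 211²) = 49020 mm^2
t_ext = A_cap·L/Q = 1.621 s
t_ret = A_ann·L/Q = 0.9458 s
t_cycle = t_ext + t_ret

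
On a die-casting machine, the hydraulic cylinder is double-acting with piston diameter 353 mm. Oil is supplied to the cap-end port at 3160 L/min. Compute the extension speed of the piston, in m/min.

v ≈ 32.3 m/min

Cap-side area A_cap = π/4 × (353 mm)² = 97870 mm^2
v = Q / A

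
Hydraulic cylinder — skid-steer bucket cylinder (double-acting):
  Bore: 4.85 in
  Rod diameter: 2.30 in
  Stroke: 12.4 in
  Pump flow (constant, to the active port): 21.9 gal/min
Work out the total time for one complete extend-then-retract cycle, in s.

t ≈ 4.82 s

Cap-side area A_cap = π/4 × (4.85 in)² = 18.47 in^2
Rod-side annular area A_ann = π/4 × (4.85² − 2.30²) = 14.32 in^2
t_ext = A_cap·L/Q = 2.717 s
t_ret = A_ann·L/Q = 2.106 s
t_cycle = t_ext + t_ret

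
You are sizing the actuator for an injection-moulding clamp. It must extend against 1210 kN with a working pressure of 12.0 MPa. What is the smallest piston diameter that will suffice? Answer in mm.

D ≈ 358 mm

Extension force acts on the full piston face: F = P × (π/4)D².
D = √(4F / (πP)) = √(4 × 1210 kN / (π × 12.0 MPa))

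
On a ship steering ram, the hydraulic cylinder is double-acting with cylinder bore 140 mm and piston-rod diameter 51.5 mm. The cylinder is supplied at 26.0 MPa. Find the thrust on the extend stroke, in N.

Cap-side area A_cap = π/4 × (140 mm)² = 15390 mm^2
F = P × A_cap = 26.0 MPa × A_cap

F ≈ 4.00e5 N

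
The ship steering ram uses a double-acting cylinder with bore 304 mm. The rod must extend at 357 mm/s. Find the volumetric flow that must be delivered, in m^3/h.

Cap-side area A_cap = π/4 × (304 mm)² = 72580 mm^2
Q = A × v

Q ≈ 93.3 m^3/h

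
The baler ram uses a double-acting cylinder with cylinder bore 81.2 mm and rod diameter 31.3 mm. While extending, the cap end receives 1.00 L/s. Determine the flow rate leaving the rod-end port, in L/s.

Q_out ≈ 0.851 L/s

Cap-side area A_cap = π/4 × (81.2 mm)² = 5178 mm^2
Rod-side annular area A_ann = π/4 × (81.2² − 31.3²) = 4409 mm^2
Piston speed v = Q_in/A_cap; rod-end outflow Q_out = v × A_ann = Q_in × A_ann/A_cap.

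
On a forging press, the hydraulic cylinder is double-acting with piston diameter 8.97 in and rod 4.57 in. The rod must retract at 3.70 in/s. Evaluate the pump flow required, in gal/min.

Rod-side annular area A_ann = π/4 × (8.97² − 4.57²) = 46.79 in^2
Q = A × v

Q ≈ 45.0 gal/min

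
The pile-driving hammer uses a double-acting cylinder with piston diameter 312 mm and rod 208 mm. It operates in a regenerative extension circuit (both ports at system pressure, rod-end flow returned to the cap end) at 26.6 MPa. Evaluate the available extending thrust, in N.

With equal pressure on both faces, forces on the annular region cancel; the net push is pressure × rod cross-section.
Rod cross-section A_rod = π/4 × (208 mm)² = 33980 mm^2
F = P × A_rod

F ≈ 9.04e5 N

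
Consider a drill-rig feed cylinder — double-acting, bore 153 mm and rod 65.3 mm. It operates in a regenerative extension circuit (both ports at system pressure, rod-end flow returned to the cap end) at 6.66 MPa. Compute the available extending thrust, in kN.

With equal pressure on both faces, forces on the annular region cancel; the net push is pressure × rod cross-section.
Rod cross-section A_rod = π/4 × (65.3 mm)² = 3349 mm^2
F = P × A_rod

F ≈ 22.3 kN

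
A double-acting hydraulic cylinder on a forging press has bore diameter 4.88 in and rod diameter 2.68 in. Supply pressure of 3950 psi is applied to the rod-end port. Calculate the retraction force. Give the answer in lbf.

F ≈ 51600 lbf

Rod-side annular area A_ann = π/4 × (4.88² − 2.68²) = 13.06 in^2
On retraction the pressure acts on the annular area (bore minus rod).
F = P × A_ann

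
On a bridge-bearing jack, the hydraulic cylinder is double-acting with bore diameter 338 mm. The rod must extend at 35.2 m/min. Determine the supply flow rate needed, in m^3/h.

Q ≈ 190 m^3/h

Cap-side area A_cap = π/4 × (338 mm)² = 89730 mm^2
Q = A × v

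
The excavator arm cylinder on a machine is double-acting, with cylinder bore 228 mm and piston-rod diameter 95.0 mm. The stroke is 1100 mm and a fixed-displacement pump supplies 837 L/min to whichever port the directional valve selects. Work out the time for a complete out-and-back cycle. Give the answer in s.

Cap-side area A_cap = π/4 × (228 mm)² = 40830 mm^2
Rod-side annular area A_ann = π/4 × (228² − 95.0²) = 33740 mm^2
t_ext = A_cap·L/Q = 3.219 s
t_ret = A_ann·L/Q = 2.660 s
t_cycle = t_ext + t_ret

t ≈ 5.88 s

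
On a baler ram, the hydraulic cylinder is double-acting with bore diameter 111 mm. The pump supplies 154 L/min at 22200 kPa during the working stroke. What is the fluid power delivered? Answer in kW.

W ≈ 57.0 kW

Hydraulic power = P × Q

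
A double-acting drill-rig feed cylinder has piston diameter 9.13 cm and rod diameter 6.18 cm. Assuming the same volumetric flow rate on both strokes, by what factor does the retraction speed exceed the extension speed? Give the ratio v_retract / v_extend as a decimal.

v_ret/v_ext ≈ 1.85

Cap-side area A_cap = π/4 × (9.13 cm)² = 65.47 cm^2
Rod-side annular area A_ann = π/4 × (9.13² − 6.18²) = 35.47 cm^2
For equal Q, v ∝ 1/A, so v_ret/v_ext = A_cap/A_ann.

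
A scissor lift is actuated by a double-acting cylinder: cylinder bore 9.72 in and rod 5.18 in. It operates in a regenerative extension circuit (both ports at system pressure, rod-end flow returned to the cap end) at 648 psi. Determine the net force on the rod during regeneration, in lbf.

With equal pressure on both faces, forces on the annular region cancel; the net push is pressure × rod cross-section.
Rod cross-section A_rod = π/4 × (5.18 in)² = 21.07 in^2
F = P × A_rod

F ≈ 13700 lbf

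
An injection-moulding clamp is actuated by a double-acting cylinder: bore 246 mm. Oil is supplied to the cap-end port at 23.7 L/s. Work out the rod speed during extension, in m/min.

v ≈ 29.9 m/min

Cap-side area A_cap = π/4 × (246 mm)² = 47530 mm^2
v = Q / A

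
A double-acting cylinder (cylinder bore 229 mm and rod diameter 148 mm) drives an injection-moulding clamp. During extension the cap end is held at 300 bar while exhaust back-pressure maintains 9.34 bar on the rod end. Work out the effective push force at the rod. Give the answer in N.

F ≈ 1.21e6 N

Cap-side area A_cap = π/4 × (229 mm)² = 41190 mm^2
Rod-side annular area A_ann = π/4 × (229² − 148²) = 23980 mm^2
Net thrust = P_cap·A_cap − P_rod·A_ann = 1.236e6 N − 22400 N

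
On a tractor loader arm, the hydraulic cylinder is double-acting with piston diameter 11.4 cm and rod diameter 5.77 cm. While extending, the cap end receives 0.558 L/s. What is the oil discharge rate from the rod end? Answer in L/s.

Cap-side area A_cap = π/4 × (11.4 cm)² = 102.1 cm^2
Rod-side annular area A_ann = π/4 × (11.4² − 5.77²) = 75.92 cm^2
Piston speed v = Q_in/A_cap; rod-end outflow Q_out = v × A_ann = Q_in × A_ann/A_cap.

Q_out ≈ 0.415 L/s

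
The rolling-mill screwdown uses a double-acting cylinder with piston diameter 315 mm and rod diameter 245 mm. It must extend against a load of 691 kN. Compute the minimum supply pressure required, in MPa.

Cap-side area A_cap = π/4 × (315 mm)² = 77930 mm^2
P = F / A = 691 kN / A

P ≈ 8.87 MPa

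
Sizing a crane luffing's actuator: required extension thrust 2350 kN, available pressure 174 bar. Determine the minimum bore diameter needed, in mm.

Extension force acts on the full piston face: F = P × (π/4)D².
D = √(4F / (πP)) = √(4 × 2350 kN / (π × 174 bar))

D ≈ 415 mm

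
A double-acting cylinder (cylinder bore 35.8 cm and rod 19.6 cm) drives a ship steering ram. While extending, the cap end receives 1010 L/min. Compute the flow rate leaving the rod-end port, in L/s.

Q_out ≈ 11.8 L/s

Cap-side area A_cap = π/4 × (35.8 cm)² = 1007 cm^2
Rod-side annular area A_ann = π/4 × (35.8² − 19.6²) = 704.9 cm^2
Piston speed v = Q_in/A_cap; rod-end outflow Q_out = v × A_ann = Q_in × A_ann/A_cap.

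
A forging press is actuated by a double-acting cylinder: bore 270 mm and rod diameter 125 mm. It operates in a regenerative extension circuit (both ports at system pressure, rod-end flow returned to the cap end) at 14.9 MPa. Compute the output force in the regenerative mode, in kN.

With equal pressure on both faces, forces on the annular region cancel; the net push is pressure × rod cross-section.
Rod cross-section A_rod = π/4 × (125 mm)² = 12270 mm^2
F = P × A_rod

F ≈ 183 kN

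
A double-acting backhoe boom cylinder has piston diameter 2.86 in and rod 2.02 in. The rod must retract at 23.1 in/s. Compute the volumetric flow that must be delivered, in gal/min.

Rod-side annular area A_ann = π/4 × (2.86² − 2.02²) = 3.220 in^2
Q = A × v

Q ≈ 19.3 gal/min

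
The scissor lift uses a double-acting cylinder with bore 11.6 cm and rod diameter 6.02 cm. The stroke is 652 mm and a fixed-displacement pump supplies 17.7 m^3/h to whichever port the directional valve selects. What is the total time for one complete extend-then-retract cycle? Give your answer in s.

t ≈ 2.43 s

Cap-side area A_cap = π/4 × (11.6 cm)² = 105.7 cm^2
Rod-side annular area A_ann = π/4 × (11.6² − 6.02²) = 77.22 cm^2
t_ext = A_cap·L/Q = 1.401 s
t_ret = A_ann·L/Q = 1.024 s
t_cycle = t_ext + t_ret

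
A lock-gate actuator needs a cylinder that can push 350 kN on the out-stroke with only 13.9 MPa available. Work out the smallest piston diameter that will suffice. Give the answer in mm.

Extension force acts on the full piston face: F = P × (π/4)D².
D = √(4F / (πP)) = √(4 × 350 kN / (π × 13.9 MPa))

D ≈ 179 mm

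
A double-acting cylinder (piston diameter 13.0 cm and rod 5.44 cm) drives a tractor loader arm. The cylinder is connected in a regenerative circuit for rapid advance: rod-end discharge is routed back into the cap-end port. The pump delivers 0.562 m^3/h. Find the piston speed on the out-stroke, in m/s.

v ≈ 0.0672 m/s

In regeneration the rod-end outflow joins the pump flow into the cap end, so the net volume the pump must supply per unit advance equals the rod cross-section area.
Rod cross-section A_rod = π/4 × (5.44 cm)² = 23.24 cm^2
v = Q_pump / A_rod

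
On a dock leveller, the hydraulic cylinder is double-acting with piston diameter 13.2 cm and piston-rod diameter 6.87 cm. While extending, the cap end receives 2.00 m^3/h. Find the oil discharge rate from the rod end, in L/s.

Cap-side area A_cap = π/4 × (13.2 cm)² = 136.8 cm^2
Rod-side annular area A_ann = π/4 × (13.2² − 6.87²) = 99.78 cm^2
Piston speed v = Q_in/A_cap; rod-end outflow Q_out = v × A_ann = Q_in × A_ann/A_cap.

Q_out ≈ 0.405 L/s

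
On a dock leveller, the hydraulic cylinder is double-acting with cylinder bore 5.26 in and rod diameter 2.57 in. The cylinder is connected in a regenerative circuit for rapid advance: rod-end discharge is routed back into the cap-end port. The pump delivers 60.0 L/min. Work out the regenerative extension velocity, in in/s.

In regeneration the rod-end outflow joins the pump flow into the cap end, so the net volume the pump must supply per unit advance equals the rod cross-section area.
Rod cross-section A_rod = π/4 × (2.57 in)² = 5.187 in^2
v = Q_pump / A_rod

v ≈ 11.8 in/s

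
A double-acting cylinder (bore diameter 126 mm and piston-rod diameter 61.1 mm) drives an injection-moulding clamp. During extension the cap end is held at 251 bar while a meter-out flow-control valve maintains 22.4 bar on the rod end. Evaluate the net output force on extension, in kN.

Cap-side area A_cap = π/4 × (126 mm)² = 12470 mm^2
Rod-side annular area A_ann = π/4 × (126² − 61.1²) = 9537 mm^2
Net thrust = P_cap·A_cap − P_rod·A_ann = 313.0 kN − 21.36 kN

F ≈ 292 kN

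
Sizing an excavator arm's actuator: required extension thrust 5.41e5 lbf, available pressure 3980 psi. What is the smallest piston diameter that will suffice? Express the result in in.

D ≈ 13.2 in

Extension force acts on the full piston face: F = P × (π/4)D².
D = √(4F / (πP)) = √(4 × 5.41e5 lbf / (π × 3980 psi))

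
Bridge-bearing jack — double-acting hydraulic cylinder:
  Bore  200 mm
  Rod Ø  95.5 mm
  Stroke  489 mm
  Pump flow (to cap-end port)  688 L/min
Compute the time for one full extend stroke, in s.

t ≈ 1.34 s

Cap-side area A_cap = π/4 × (200 mm)² = 31420 mm^2
Swept volume V = A × L; t = V / Q = A·L / Q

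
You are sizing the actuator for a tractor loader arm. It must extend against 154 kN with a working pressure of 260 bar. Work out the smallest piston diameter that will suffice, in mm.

Extension force acts on the full piston face: F = P × (π/4)D².
D = √(4F / (πP)) = √(4 × 154 kN / (π × 260 bar))

D ≈ 86.8 mm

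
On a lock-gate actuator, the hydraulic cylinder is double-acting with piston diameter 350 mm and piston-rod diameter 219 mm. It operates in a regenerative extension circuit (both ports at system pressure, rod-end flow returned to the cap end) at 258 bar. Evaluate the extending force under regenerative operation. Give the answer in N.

With equal pressure on both faces, forces on the annular region cancel; the net push is pressure × rod cross-section.
Rod cross-section A_rod = π/4 × (219 mm)² = 37670 mm^2
F = P × A_rod

F ≈ 9.72e5 N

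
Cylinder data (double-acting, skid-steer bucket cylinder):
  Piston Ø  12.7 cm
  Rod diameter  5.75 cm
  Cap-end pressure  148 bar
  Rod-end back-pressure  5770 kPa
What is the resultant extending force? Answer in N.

Cap-side area A_cap = π/4 × (12.7 cm)² = 126.7 cm^2
Rod-side annular area A_ann = π/4 × (12.7² − 5.75²) = 100.7 cm^2
Net thrust = P_cap·A_cap − P_rod·A_ann = 1.875e5 N − 58110 N

F ≈ 1.29e5 N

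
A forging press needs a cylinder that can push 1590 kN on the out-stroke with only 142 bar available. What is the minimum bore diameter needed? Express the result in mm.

Extension force acts on the full piston face: F = P × (π/4)D².
D = √(4F / (πP)) = √(4 × 1590 kN / (π × 142 bar))

D ≈ 378 mm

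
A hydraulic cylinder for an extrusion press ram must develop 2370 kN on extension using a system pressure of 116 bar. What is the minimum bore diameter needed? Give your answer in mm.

D ≈ 510 mm

Extension force acts on the full piston face: F = P × (π/4)D².
D = √(4F / (πP)) = √(4 × 2370 kN / (π × 116 bar))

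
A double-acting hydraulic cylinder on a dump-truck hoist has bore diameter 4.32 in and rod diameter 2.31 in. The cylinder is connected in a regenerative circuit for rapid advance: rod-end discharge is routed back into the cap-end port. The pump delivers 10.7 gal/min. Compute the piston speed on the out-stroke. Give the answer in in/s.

In regeneration the rod-end outflow joins the pump flow into the cap end, so the net volume the pump must supply per unit advance equals the rod cross-section area.
Rod cross-section A_rod = π/4 × (2.31 in)² = 4.191 in^2
v = Q_pump / A_rod

v ≈ 9.83 in/s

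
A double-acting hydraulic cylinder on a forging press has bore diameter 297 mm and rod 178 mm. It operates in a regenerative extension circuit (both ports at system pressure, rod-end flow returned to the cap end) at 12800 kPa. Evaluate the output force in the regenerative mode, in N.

With equal pressure on both faces, forces on the annular region cancel; the net push is pressure × rod cross-section.
Rod cross-section A_rod = π/4 × (178 mm)² = 24880 mm^2
F = P × A_rod

F ≈ 3.19e5 N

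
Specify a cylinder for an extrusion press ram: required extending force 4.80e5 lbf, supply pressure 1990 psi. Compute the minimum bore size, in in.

D ≈ 17.5 in

Extension force acts on the full piston face: F = P × (π/4)D².
D = √(4F / (πP)) = √(4 × 4.80e5 lbf / (π × 1990 psi))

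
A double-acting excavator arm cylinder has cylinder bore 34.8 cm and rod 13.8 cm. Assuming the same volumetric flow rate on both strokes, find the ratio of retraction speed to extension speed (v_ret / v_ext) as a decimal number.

v_ret/v_ext ≈ 1.19

Cap-side area A_cap = π/4 × (34.8 cm)² = 951.1 cm^2
Rod-side annular area A_ann = π/4 × (34.8² − 13.8²) = 801.6 cm^2
For equal Q, v ∝ 1/A, so v_ret/v_ext = A_cap/A_ann.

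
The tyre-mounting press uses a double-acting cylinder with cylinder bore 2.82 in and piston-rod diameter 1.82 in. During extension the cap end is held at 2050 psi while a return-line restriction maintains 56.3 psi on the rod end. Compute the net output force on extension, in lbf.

F ≈ 12600 lbf

Cap-side area A_cap = π/4 × (2.82 in)² = 6.246 in^2
Rod-side annular area A_ann = π/4 × (2.82² − 1.82²) = 3.644 in^2
Net thrust = P_cap·A_cap − P_rod·A_ann = 12800 lbf − 205.2 lbf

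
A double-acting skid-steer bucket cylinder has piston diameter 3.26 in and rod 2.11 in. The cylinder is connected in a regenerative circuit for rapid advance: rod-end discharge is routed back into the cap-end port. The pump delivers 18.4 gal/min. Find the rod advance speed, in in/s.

In regeneration the rod-end outflow joins the pump flow into the cap end, so the net volume the pump must supply per unit advance equals the rod cross-section area.
Rod cross-section A_rod = π/4 × (2.11 in)² = 3.497 in^2
v = Q_pump / A_rod

v ≈ 20.3 in/s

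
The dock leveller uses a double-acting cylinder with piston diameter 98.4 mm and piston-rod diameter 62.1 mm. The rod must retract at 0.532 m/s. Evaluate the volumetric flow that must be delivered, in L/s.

Rod-side annular area A_ann = π/4 × (98.4² − 62.1²) = 4576 mm^2
Q = A × v

Q ≈ 2.43 L/s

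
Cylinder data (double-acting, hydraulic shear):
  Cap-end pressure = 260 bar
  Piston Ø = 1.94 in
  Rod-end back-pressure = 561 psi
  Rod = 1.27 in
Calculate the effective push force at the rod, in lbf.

F ≈ 10200 lbf

Cap-side area A_cap = π/4 × (1.94 in)² = 2.956 in^2
Rod-side annular area A_ann = π/4 × (1.94² − 1.27²) = 1.689 in^2
Net thrust = P_cap·A_cap − P_rod·A_ann = 11150 lbf − 947.6 lbf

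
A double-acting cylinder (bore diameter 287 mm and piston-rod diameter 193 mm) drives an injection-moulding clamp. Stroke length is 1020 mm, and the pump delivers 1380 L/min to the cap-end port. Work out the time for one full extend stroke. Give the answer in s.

Cap-side area A_cap = π/4 × (287 mm)² = 64690 mm^2
Swept volume V = A × L; t = V / Q = A·L / Q

t ≈ 2.87 s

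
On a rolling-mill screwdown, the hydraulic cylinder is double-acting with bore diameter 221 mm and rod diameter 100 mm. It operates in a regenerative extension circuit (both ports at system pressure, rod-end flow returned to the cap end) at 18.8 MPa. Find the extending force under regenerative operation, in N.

With equal pressure on both faces, forces on the annular region cancel; the net push is pressure × rod cross-section.
Rod cross-section A_rod = π/4 × (100 mm)² = 7854 mm^2
F = P × A_rod

F ≈ 1.48e5 N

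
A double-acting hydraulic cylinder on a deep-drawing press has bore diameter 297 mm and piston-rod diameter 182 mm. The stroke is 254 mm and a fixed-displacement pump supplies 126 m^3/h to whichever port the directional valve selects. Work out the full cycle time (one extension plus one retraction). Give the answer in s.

t ≈ 0.817 s

Cap-side area A_cap = π/4 × (297 mm)² = 69280 mm^2
Rod-side annular area A_ann = π/4 × (297² − 182²) = 43260 mm^2
t_ext = A_cap·L/Q = 0.5028 s
t_ret = A_ann·L/Q = 0.3140 s
t_cycle = t_ext + t_ret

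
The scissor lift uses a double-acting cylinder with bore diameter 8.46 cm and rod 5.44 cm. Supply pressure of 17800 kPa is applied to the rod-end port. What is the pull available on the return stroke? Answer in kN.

Rod-side annular area A_ann = π/4 × (8.46² − 5.44²) = 32.97 cm^2
On retraction the pressure acts on the annular area (bore minus rod).
F = P × A_ann

F ≈ 58.7 kN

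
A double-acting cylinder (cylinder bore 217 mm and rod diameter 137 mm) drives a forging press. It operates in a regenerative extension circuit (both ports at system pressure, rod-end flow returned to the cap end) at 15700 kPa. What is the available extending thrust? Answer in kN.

With equal pressure on both faces, forces on the annular region cancel; the net push is pressure × rod cross-section.
Rod cross-section A_rod = π/4 × (137 mm)² = 14740 mm^2
F = P × A_rod

F ≈ 231 kN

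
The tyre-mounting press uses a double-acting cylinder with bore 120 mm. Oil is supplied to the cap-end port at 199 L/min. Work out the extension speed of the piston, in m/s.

v ≈ 0.293 m/s

Cap-side area A_cap = π/4 × (120 mm)² = 11310 mm^2
v = Q / A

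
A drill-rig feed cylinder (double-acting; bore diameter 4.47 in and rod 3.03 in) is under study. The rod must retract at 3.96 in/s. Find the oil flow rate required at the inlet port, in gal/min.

Q ≈ 8.72 gal/min

Rod-side annular area A_ann = π/4 × (4.47² − 3.03²) = 8.482 in^2
Q = A × v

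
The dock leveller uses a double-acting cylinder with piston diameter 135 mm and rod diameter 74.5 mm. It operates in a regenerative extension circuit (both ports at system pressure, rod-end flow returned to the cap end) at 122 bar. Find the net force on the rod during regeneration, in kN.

With equal pressure on both faces, forces on the annular region cancel; the net push is pressure × rod cross-section.
Rod cross-section A_rod = π/4 × (74.5 mm)² = 4359 mm^2
F = P × A_rod

F ≈ 53.2 kN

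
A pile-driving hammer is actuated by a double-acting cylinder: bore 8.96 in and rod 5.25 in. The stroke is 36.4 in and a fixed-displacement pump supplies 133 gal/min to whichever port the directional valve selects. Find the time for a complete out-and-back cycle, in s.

Cap-side area A_cap = π/4 × (8.96 in)² = 63.05 in^2
Rod-side annular area A_ann = π/4 × (8.96² − 5.25²) = 41.41 in^2
t_ext = A_cap·L/Q = 4.482 s
t_ret = A_ann·L/Q = 2.943 s
t_cycle = t_ext + t_ret

t ≈ 7.43 s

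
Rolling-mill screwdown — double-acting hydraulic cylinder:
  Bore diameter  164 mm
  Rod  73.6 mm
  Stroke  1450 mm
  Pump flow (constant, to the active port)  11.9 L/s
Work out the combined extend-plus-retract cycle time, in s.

Cap-side area A_cap = π/4 × (164 mm)² = 21120 mm^2
Rod-side annular area A_ann = π/4 × (164² − 73.6²) = 16870 mm^2
t_ext = A_cap·L/Q = 2.574 s
t_ret = A_ann·L/Q = 2.056 s
t_cycle = t_ext + t_ret

t ≈ 4.63 s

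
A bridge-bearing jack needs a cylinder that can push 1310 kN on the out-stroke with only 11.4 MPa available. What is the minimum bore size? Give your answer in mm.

D ≈ 383 mm

Extension force acts on the full piston face: F = P × (π/4)D².
D = √(4F / (πP)) = √(4 × 1310 kN / (π × 11.4 MPa))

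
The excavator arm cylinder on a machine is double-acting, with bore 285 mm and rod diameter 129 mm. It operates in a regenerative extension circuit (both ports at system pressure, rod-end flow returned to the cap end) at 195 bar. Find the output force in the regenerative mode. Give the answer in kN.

F ≈ 255 kN

With equal pressure on both faces, forces on the annular region cancel; the net push is pressure × rod cross-section.
Rod cross-section A_rod = π/4 × (129 mm)² = 13070 mm^2
F = P × A_rod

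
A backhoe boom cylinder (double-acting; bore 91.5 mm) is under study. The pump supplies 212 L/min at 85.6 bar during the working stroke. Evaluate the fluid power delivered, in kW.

W ≈ 30.2 kW

Hydraulic power = P × Q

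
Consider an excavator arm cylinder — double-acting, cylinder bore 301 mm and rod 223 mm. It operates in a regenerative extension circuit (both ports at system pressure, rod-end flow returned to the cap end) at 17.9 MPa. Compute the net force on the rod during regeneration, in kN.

With equal pressure on both faces, forces on the annular region cancel; the net push is pressure × rod cross-section.
Rod cross-section A_rod = π/4 × (223 mm)² = 39060 mm^2
F = P × A_rod

F ≈ 699 kN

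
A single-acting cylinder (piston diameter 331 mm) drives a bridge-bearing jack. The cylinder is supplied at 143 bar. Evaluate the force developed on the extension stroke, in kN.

Cap-side area A_cap = π/4 × (331 mm)² = 86050 mm^2
F = P × A_cap = 143 bar × A_cap

F ≈ 1230 kN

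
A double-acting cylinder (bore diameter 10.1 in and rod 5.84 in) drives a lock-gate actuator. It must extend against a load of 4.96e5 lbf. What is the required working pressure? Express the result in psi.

P ≈ 6190 psi

Cap-side area A_cap = π/4 × (10.1 in)² = 80.12 in^2
P = F / A = 4.96e5 lbf / A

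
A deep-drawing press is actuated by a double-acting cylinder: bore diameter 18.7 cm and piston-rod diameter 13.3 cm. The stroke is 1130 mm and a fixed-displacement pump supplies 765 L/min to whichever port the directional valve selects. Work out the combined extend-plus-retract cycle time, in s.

t ≈ 3.64 s

Cap-side area A_cap = π/4 × (18.7 cm)² = 274.6 cm^2
Rod-side annular area A_ann = π/4 × (18.7² − 13.3²) = 135.7 cm^2
t_ext = A_cap·L/Q = 2.434 s
t_ret = A_ann·L/Q = 1.203 s
t_cycle = t_ext + t_ret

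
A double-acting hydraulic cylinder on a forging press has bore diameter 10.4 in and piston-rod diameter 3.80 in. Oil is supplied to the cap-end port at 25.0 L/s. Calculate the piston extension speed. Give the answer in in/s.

Cap-side area A_cap = π/4 × (10.4 in)² = 84.95 in^2
v = Q / A

v ≈ 18.0 in/s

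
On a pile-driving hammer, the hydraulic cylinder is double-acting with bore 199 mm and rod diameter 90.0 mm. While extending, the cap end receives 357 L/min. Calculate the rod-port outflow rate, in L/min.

Cap-side area A_cap = π/4 × (199 mm)² = 31100 mm^2
Rod-side annular area A_ann = π/4 × (199² − 90.0²) = 24740 mm^2
Piston speed v = Q_in/A_cap; rod-end outflow Q_out = v × A_ann = Q_in × A_ann/A_cap.

Q_out ≈ 284 L/min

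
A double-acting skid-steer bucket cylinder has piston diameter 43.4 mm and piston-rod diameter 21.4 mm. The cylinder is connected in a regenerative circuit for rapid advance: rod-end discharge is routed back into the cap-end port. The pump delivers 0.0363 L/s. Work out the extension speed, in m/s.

In regeneration the rod-end outflow joins the pump flow into the cap end, so the net volume the pump must supply per unit advance equals the rod cross-section area.
Rod cross-section A_rod = π/4 × (21.4 mm)² = 359.7 mm^2
v = Q_pump / A_rod

v ≈ 0.101 m/s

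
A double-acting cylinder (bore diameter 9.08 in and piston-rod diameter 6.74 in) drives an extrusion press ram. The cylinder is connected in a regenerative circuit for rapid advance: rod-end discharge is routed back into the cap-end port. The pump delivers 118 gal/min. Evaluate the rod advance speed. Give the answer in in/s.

v ≈ 12.7 in/s

In regeneration the rod-end outflow joins the pump flow into the cap end, so the net volume the pump must supply per unit advance equals the rod cross-section area.
Rod cross-section A_rod = π/4 × (6.74 in)² = 35.68 in^2
v = Q_pump / A_rod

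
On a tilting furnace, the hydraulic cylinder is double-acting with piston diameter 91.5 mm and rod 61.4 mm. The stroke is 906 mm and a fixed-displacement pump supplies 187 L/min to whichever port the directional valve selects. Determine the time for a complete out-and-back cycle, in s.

t ≈ 2.96 s

Cap-side area A_cap = π/4 × (91.5 mm)² = 6576 mm^2
Rod-side annular area A_ann = π/4 × (91.5² − 61.4²) = 3615 mm^2
t_ext = A_cap·L/Q = 1.911 s
t_ret = A_ann·L/Q = 1.051 s
t_cycle = t_ext + t_ret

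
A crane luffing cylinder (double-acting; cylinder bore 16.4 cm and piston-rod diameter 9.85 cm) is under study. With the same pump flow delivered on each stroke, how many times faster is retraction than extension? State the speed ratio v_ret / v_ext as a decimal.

v_ret/v_ext ≈ 1.56

Cap-side area A_cap = π/4 × (16.4 cm)² = 211.2 cm^2
Rod-side annular area A_ann = π/4 × (16.4² − 9.85²) = 135.0 cm^2
For equal Q, v ∝ 1/A, so v_ret/v_ext = A_cap/A_ann.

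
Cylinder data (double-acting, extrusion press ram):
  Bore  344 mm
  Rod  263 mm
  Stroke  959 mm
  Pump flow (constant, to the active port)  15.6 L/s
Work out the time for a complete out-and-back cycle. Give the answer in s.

t ≈ 8.09 s

Cap-side area A_cap = π/4 × (344 mm)² = 92940 mm^2
Rod-side annular area A_ann = π/4 × (344² − 263²) = 38620 mm^2
t_ext = A_cap·L/Q = 5.713 s
t_ret = A_ann·L/Q = 2.374 s
t_cycle = t_ext + t_ret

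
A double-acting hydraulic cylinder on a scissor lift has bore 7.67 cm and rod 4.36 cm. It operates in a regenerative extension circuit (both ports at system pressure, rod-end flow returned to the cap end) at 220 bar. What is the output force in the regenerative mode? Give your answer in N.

F ≈ 32800 N

With equal pressure on both faces, forces on the annular region cancel; the net push is pressure × rod cross-section.
Rod cross-section A_rod = π/4 × (4.36 cm)² = 14.93 cm^2
F = P × A_rod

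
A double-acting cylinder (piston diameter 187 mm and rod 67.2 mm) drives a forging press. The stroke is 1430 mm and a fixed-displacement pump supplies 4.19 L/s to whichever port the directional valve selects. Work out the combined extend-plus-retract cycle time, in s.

Cap-side area A_cap = π/4 × (187 mm)² = 27460 mm^2
Rod-side annular area A_ann = π/4 × (187² − 67.2²) = 23920 mm^2
t_ext = A_cap·L/Q = 9.373 s
t_ret = A_ann·L/Q = 8.163 s
t_cycle = t_ext + t_ret

t ≈ 17.5 s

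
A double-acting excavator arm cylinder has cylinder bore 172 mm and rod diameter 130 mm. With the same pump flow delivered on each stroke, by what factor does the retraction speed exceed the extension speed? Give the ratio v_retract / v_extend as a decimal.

Cap-side area A_cap = π/4 × (172 mm)² = 23240 mm^2
Rod-side annular area A_ann = π/4 × (172² − 130²) = 9962 mm^2
For equal Q, v ∝ 1/A, so v_ret/v_ext = A_cap/A_ann.

v_ret/v_ext ≈ 2.33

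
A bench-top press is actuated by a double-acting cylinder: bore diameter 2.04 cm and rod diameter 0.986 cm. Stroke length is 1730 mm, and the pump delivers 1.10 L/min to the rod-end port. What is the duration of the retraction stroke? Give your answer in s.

Rod-side annular area A_ann = π/4 × (2.04² − 0.986²) = 2.505 cm^2
Swept volume V = A × L; t = V / Q = A·L / Q

t ≈ 23.6 s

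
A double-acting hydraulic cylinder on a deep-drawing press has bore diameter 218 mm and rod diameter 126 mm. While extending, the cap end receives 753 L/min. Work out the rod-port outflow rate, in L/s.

Cap-side area A_cap = π/4 × (218 mm)² = 37330 mm^2
Rod-side annular area A_ann = π/4 × (218² − 126²) = 24860 mm^2
Piston speed v = Q_in/A_cap; rod-end outflow Q_out = v × A_ann = Q_in × A_ann/A_cap.

Q_out ≈ 8.36 L/s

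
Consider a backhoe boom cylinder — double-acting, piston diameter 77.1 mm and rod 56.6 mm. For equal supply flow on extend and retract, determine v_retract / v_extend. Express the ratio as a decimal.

v_ret/v_ext ≈ 2.17

Cap-side area A_cap = π/4 × (77.1 mm)² = 4669 mm^2
Rod-side annular area A_ann = π/4 × (77.1² − 56.6²) = 2153 mm^2
For equal Q, v ∝ 1/A, so v_ret/v_ext = A_cap/A_ann.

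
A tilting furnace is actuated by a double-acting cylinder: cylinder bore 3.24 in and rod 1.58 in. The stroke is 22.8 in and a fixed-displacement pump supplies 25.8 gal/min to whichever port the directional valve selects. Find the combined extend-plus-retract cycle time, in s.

t ≈ 3.33 s

Cap-side area A_cap = π/4 × (3.24 in)² = 8.245 in^2
Rod-side annular area A_ann = π/4 × (3.24² − 1.58²) = 6.284 in^2
t_ext = A_cap·L/Q = 1.892 s
t_ret = A_ann·L/Q = 1.442 s
t_cycle = t_ext + t_ret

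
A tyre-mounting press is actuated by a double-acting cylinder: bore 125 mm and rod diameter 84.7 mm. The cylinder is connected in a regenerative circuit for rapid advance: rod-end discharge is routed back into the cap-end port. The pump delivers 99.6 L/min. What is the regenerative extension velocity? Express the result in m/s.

In regeneration the rod-end outflow joins the pump flow into the cap end, so the net volume the pump must supply per unit advance equals the rod cross-section area.
Rod cross-section A_rod = π/4 × (84.7 mm)² = 5635 mm^2
v = Q_pump / A_rod

v ≈ 0.295 m/s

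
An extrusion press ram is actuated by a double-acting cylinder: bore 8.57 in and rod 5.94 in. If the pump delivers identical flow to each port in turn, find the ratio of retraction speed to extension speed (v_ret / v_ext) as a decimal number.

Cap-side area A_cap = π/4 × (8.57 in)² = 57.68 in^2
Rod-side annular area A_ann = π/4 × (8.57² − 5.94²) = 29.97 in^2
For equal Q, v ∝ 1/A, so v_ret/v_ext = A_cap/A_ann.

v_ret/v_ext ≈ 1.92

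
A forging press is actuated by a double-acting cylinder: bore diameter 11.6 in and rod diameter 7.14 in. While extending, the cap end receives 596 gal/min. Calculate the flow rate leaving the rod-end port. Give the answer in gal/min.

Cap-side area A_cap = π/4 × (11.6 in)² = 105.7 in^2
Rod-side annular area A_ann = π/4 × (11.6² − 7.14²) = 65.64 in^2
Piston speed v = Q_in/A_cap; rod-end outflow Q_out = v × A_ann = Q_in × A_ann/A_cap.

Q_out ≈ 370 gal/min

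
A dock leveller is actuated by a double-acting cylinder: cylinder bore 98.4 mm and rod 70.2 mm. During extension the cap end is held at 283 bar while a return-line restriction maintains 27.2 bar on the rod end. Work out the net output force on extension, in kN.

Cap-side area A_cap = π/4 × (98.4 mm)² = 7605 mm^2
Rod-side annular area A_ann = π/4 × (98.4² − 70.2²) = 3734 mm^2
Net thrust = P_cap·A_cap − P_rod·A_ann = 215.2 kN − 10.16 kN

F ≈ 205 kN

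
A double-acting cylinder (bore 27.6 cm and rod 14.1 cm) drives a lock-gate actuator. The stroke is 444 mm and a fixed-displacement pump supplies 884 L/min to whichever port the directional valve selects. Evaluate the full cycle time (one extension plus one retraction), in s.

t ≈ 3.14 s

Cap-side area A_cap = π/4 × (27.6 cm)² = 598.3 cm^2
Rod-side annular area A_ann = π/4 × (27.6² − 14.1²) = 442.1 cm^2
t_ext = A_cap·L/Q = 1.803 s
t_ret = A_ann·L/Q = 1.332 s
t_cycle = t_ext + t_ret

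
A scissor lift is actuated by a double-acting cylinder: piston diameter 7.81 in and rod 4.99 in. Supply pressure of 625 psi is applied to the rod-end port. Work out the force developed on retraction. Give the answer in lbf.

F ≈ 17700 lbf

Rod-side annular area A_ann = π/4 × (7.81² − 4.99²) = 28.35 in^2
On retraction the pressure acts on the annular area (bore minus rod).
F = P × A_ann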